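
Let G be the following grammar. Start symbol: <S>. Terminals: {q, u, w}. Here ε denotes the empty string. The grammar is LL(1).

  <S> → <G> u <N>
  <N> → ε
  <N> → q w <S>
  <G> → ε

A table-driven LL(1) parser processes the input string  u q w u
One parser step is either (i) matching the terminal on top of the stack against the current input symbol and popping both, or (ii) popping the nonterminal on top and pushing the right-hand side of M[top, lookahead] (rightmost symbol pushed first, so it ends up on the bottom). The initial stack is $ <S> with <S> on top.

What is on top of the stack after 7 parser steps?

     Stack        Input      Action
  1  $ <S>        u q w u $  expand <S> → <G> u <N>
  2  $ <N> u <G>  u q w u $  expand <G> → ε
  3  $ <N> u      u q w u $  match u
  4  $ <N>        q w u $    expand <N> → q w <S>
  5  $ <S> w q    q w u $    match q
  6  $ <S> w      w u $      match w
  7  $ <S>        u $        expand <S> → <G> u <N>
Stack after step 7: $ <N> u <G> (top = <G>).

<G>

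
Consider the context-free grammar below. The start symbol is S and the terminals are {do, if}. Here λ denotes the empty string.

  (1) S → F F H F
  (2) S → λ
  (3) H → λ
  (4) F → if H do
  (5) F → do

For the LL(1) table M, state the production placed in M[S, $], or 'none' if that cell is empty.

FIRST(H) = {λ}
FIRST(F) = {do, if}
FIRST(S) = {λ, do, if}  (via F F H F)
FOLLOW(S) includes $ since S is the start symbol.
FOLLOW(S): S appears on no right-hand side. Thus FOLLOW(S) = {$}.
For S → F F H F: FIRST(F F H F) = {do, if}, so it goes in M[S, t] for t ∈ {do, if}.
For S → λ: FIRST(λ) = {λ}, so it goes in M[S, t] for t ∈ {}; since λ ∈ FIRST, also for every t ∈ FOLLOW(S) = {$}.

S → λ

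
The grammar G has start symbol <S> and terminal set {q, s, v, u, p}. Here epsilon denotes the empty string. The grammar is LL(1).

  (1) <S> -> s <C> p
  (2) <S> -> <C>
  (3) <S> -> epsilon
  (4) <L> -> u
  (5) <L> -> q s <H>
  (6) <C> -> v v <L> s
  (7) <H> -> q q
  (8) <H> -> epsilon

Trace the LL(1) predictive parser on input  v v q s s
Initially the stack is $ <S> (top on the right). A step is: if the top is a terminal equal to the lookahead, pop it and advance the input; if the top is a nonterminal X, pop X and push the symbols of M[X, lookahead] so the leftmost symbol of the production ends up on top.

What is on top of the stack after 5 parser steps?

q

     Stack        Input        Action
  1  $ <S>        v v q s s $  expand <S> -> <C>
  2  $ <C>        v v q s s $  expand <C> -> v v <L> s
  3  $ s <L> v v  v v q s s $  match v
  4  $ s <L> v    v q s s $    match v
  5  $ s <L>      q s s $      expand <L> -> q s <H>
Stack after step 5: $ s <H> s q (top = q).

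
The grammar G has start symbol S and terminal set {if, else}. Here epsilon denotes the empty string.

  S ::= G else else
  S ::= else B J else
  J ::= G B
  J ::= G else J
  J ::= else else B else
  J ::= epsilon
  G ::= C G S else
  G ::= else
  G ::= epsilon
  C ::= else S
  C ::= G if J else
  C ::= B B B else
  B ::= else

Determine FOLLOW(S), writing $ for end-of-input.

FIRST(B): from B::=else we get {else}. So FIRST(B) = {else}.
FIRST(S): from S::=G else else we get {else, if}; from S::=else B J else we get {else}. So FIRST(S) = {else, if}.
FIRST(J): from J::=G B we get {else, if}; from J::=G else J we get {else, if}; from J::=else else B else we get {else}; from J::=epsilon we get {epsilon}. So FIRST(J) = {epsilon, else, if}.
FIRST(G): from G::=C G S else we get {else, if}; from G::=else we get {else}; from G::=epsilon we get {epsilon}. So FIRST(G) = {epsilon, else, if}.
FIRST(C): from C::=else S we get {else}; from C::=G if J else we get {else, if}; from C::=B B B else we get {else}. So FIRST(C) = {else, if}.
FOLLOW(S) includes $ since S is the start symbol.
FOLLOW(J): in S::=else B J else, J is followed by else with FIRST {else}; in J::=G else J, the suffix after J is empty (adds nothing new); in C::=G if J else, J is followed by else with FIRST {else}. Thus FOLLOW(J) = {else}.
FOLLOW(G): in S::=G else else, G is followed by else else with FIRST {else}; in J::=G B, G is followed by B with FIRST {else}; in J::=G else J, G is followed by else J with FIRST {else}; in G::=C G S else, G is followed by S else with FIRST {else, if}; in C::=G if J else, G is followed by if J else with FIRST {if}. Thus FOLLOW(G) = {else, if}.
FOLLOW(C): in G::=C G S else, C is followed by G S else with FIRST {else, if}. Thus FOLLOW(C) = {else, if}.
FOLLOW(S): in G::=C G S else, S is followed by else with FIRST {else}; in C::=else S, the suffix after S is empty, so FOLLOW(S) ⊇ FOLLOW(C) = {else, if}. Thus FOLLOW(S) = {$, else, if}.
FOLLOW(B): in S::=else B J else, B is followed by J else with FIRST {else, if}; in J::=G B, the suffix after B is empty, so FOLLOW(B) ⊇ FOLLOW(J) = {else}; in J::=else else B else, B is followed by else with FIRST {else}; in C::=B B B else (occurrence 1), B is followed by B B else with FIRST {else}; in C::=B B B else (occurrence 2), B is followed by B else with FIRST {else}; in C::=B B B else (occurrence 3), B is followed by else with FIRST {else}. Thus FOLLOW(B) = {else, if}.

{$, else, if}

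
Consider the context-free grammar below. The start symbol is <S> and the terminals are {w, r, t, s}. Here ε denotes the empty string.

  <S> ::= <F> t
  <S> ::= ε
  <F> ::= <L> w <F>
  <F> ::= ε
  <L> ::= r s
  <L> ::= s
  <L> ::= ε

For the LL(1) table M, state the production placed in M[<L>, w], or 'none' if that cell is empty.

FIRST(<L>): from <L>::=r s we get {r}; from <L>::=s we get {s}; from <L>::=ε we get {ε}. So FIRST(<L>) = {ε, r, s}.
FIRST(<F>): from <F>::=<L> w <F> we get {r, s, w}; from <F>::=ε we get {ε}. So FIRST(<F>) = {ε, r, s, w}.
FIRST(<S>): from <S>::=<F> t we get {r, s, t, w}; from <S>::=ε we get {ε}. So FIRST(<S>) = {ε, r, s, t, w}.
FOLLOW(<S>) includes $ since <S> is the start symbol.
FOLLOW(<L>): in <F>::=<L> w <F>, <L> is followed by w <F> with FIRST {w}. Thus FOLLOW(<L>) = {w}.
For <L> ::= r s: FIRST(r s) = {r}, so it goes in M[<L>, t] for t ∈ {r}.
For <L> ::= s: FIRST(s) = {s}, so it goes in M[<L>, t] for t ∈ {s}.
For <L> ::= ε: FIRST(ε) = {ε}, so it goes in M[<L>, t] for t ∈ {}; since ε ∈ FIRST, also for every t ∈ FOLLOW(<L>) = {w}.

<L> ::= ε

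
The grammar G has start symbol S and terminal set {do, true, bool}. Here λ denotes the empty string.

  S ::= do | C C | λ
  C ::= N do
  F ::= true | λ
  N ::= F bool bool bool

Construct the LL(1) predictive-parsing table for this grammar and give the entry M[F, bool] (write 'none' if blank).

F ::= λ

FIRST(F) = {λ, true}
FIRST(N) = {bool, true}  (via F bool bool bool)
FIRST(C) = {bool, true}  (via N do)
FIRST(S) = {λ, bool, do, true}  (via C C)
FOLLOW(S) includes $ since S is the start symbol.
FOLLOW(F): in N::=F bool bool bool, F is followed by bool bool bool with FIRST {bool}. Thus FOLLOW(F) = {bool}.
For F ::= true: FIRST(true) = {true}, so it goes in M[F, t] for t ∈ {true}.
For F ::= λ: FIRST(λ) = {λ}, so it goes in M[F, t] for t ∈ {}; since λ ∈ FIRST, also for every t ∈ FOLLOW(F) = {bool}.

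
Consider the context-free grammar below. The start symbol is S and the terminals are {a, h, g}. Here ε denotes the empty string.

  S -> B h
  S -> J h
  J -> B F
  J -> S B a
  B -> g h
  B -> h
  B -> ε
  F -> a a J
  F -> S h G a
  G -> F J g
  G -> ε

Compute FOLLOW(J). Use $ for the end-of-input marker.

FIRST(B) = {ε, g, h}
FIRST(S) = {a, g, h}  (via B h, J h)
FIRST(F) = {a, g, h}  (via S h G a)
FIRST(J) = {a, g, h}  (via B F, S B a)
FIRST(G) = {ε, a, g, h}  (via F J g)
FOLLOW(S) includes $ since S is the start symbol.
FOLLOW(S): in J->S B a, S is followed by B a with FIRST {a, g, h}; in F->S h G a, S is followed by h G a with FIRST {h}. Thus FOLLOW(S) = {$, a, g, h}.
FOLLOW(B): in S->B h, B is followed by h with FIRST {h}; in J->B F, B is followed by F with FIRST {a, g, h}; in J->S B a, B is followed by a with FIRST {a}. Thus FOLLOW(B) = {a, g, h}.
FOLLOW(G): in F->S h G a, G is followed by a with FIRST {a}. Thus FOLLOW(G) = {a}.
FOLLOW(J): in S->J h, J is followed by h with FIRST {h}; in F->a a J, the suffix after J is empty, so FOLLOW(J) ⊇ FOLLOW(F) = {a, g, h}; in G->F J g, J is followed by g with FIRST {g}. Thus FOLLOW(J) = {a, g, h}.
FOLLOW(F): in J->B F, the suffix after F is empty, so FOLLOW(F) ⊇ FOLLOW(J) = {a, g, h}; in G->F J g, F is followed by J g with FIRST {a, g, h}. Thus FOLLOW(F) = {a, g, h}.

{a, g, h}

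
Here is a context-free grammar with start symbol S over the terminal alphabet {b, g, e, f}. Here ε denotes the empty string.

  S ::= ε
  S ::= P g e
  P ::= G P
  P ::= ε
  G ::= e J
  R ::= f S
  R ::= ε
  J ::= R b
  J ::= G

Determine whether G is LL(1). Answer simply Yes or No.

Yes

FIRST(S) = {ε, e, g}
FIRST(P) = {ε, e}
FIRST(G) = {e}
FIRST(R) = {ε, f}
FIRST(J) = {b, e, f}
FOLLOW(S) = {$, b}
FOLLOW(P) = {g}
FOLLOW(G) = {e, g}
FOLLOW(R) = {b}
FOLLOW(J) = {e, g}
Each cell of M receives at most one production.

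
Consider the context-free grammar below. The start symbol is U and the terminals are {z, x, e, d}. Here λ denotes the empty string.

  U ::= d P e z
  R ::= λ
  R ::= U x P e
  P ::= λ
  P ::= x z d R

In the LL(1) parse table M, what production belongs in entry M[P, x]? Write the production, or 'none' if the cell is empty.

FIRST(U): from U::=d P e z we get {d}. So FIRST(U) = {d}.
FIRST(P): from P::=λ we get {λ}; from P::=x z d R we get {x}. So FIRST(P) = {λ, x}.
FIRST(R): from R::=λ we get {λ}; from R::=U x P e we get {d}. So FIRST(R) = {λ, d}.
FOLLOW(U) includes $ since U is the start symbol.
FOLLOW(P): in U::=d P e z, P is followed by e z with FIRST {e}; in R::=U x P e, P is followed by e with FIRST {e}. Thus FOLLOW(P) = {e}.
For P ::= λ: FIRST(λ) = {λ}, so it goes in M[P, t] for t ∈ {}; since λ ∈ FIRST, also for every t ∈ FOLLOW(P) = {e}.
For P ::= x z d R: FIRST(x z d R) = {x}, so it goes in M[P, t] for t ∈ {x}.

P ::= x z d R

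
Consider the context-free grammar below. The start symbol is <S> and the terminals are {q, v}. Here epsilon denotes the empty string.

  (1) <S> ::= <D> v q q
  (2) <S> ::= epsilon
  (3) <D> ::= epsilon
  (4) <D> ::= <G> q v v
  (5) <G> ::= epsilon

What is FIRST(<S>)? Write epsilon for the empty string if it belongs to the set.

{epsilon, q, v}

FIRST(<G>): from <G>::=epsilon we get {epsilon}. So FIRST(<G>) = {epsilon}.
FIRST(<D>): from <D>::=epsilon we get {epsilon}; from <D>::=<G> q v v we get {q}. So FIRST(<D>) = {epsilon, q}.
FIRST(<S>): from <S>::=<D> v q q we get {q, v}; from <S>::=epsilon we get {epsilon}. So FIRST(<S>) = {epsilon, q, v}.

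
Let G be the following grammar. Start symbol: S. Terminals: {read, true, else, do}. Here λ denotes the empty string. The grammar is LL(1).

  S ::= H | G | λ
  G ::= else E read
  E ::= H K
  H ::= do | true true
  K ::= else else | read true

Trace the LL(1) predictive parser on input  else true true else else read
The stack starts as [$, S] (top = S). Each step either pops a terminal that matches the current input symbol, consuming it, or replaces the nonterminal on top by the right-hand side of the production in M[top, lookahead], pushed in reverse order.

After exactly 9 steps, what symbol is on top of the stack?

step 1: stack=$ S  input=else true true else else read $  — expand S ::= G
step 2: stack=$ G  input=else true true else else read $  — expand G ::= else E read
step 3: stack=$ read E else  input=else true true else else read $  — match else
step 4: stack=$ read E  input=true true else else read $  — expand E ::= H K
step 5: stack=$ read K H  input=true true else else read $  — expand H ::= true true
step 6: stack=$ read K true true  input=true true else else read $  — match true
step 7: stack=$ read K true  input=true else else read $  — match true
step 8: stack=$ read K  input=else else read $  — expand K ::= else else
step 9: stack=$ read else else  input=else else read $  — match else
Stack after step 9: $ read else (top = else).

else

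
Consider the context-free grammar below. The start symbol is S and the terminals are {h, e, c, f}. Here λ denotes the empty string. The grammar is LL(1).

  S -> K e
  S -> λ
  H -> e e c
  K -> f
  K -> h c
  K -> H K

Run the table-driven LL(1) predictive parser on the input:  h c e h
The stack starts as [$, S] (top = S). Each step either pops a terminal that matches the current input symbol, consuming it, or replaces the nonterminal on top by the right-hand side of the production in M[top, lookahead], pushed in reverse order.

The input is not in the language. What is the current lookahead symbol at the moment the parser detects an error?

h

     Stack    Input      Action
  1  $ S      h c e h $  expand S -> K e
  2  $ e K    h c e h $  expand K -> h c
  3  $ e c h  h c e h $  match h
  4  $ e c    c e h $    match c
  5  $ e      e h $      match e
  6  $        h $        error: stack empty but input remains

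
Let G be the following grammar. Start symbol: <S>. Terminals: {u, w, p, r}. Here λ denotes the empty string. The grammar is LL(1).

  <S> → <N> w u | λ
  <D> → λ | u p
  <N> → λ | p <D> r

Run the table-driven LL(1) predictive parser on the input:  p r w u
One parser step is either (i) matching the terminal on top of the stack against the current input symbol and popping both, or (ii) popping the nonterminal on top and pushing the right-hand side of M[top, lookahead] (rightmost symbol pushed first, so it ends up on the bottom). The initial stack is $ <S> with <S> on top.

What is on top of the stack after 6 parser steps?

step 1: stack=$ <S>  input=p r w u $  — expand <S> → <N> w u
step 2: stack=$ u w <N>  input=p r w u $  — expand <N> → p <D> r
step 3: stack=$ u w r <D> p  input=p r w u $  — match p
step 4: stack=$ u w r <D>  input=r w u $  — expand <D> → λ
step 5: stack=$ u w r  input=r w u $  — match r
step 6: stack=$ u w  input=w u $  — match w
Stack after step 6: $ u (top = u).

u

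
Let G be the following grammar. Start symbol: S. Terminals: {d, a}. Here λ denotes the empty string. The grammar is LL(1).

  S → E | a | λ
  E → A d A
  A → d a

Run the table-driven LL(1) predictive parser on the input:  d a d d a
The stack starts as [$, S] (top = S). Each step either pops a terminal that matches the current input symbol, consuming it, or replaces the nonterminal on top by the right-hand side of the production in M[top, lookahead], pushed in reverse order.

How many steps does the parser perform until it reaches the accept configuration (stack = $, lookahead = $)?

9

     Stack      Input        Action
  1  $ S        d a d d a $  expand S → E
  2  $ E        d a d d a $  expand E → A d A
  3  $ A d A    d a d d a $  expand A → d a
  4  $ A d a d  d a d d a $  match d
  5  $ A d a    a d d a $    match a
  6  $ A d      d d a $      match d
  7  $ A        d a $        expand A → d a
  8  $ a d      d a $        match d
  9  $ a        a $          match a
Accept reached after 9 steps.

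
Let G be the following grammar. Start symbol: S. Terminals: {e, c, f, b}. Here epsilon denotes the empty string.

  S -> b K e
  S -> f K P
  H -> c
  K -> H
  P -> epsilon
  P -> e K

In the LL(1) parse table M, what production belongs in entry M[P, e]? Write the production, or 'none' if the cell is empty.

FIRST(S) = {b, f}
FIRST(H) = {c}
FIRST(P) = {epsilon, e}
FIRST(K) = {c}  (via H)
FOLLOW(S) includes $ since S is the start symbol.
FOLLOW(S): S appears on no right-hand side. Thus FOLLOW(S) = {$}.
FOLLOW(P): in S->f K P, the suffix after P is empty, so FOLLOW(P) ⊇ FOLLOW(S) = {$}. Thus FOLLOW(P) = {$}.
For P -> epsilon: FIRST(epsilon) = {epsilon}, so it goes in M[P, t] for t ∈ {}; since epsilon ∈ FIRST, also for every t ∈ FOLLOW(P) = {$}.
For P -> e K: FIRST(e K) = {e}, so it goes in M[P, t] for t ∈ {e}.

P -> e K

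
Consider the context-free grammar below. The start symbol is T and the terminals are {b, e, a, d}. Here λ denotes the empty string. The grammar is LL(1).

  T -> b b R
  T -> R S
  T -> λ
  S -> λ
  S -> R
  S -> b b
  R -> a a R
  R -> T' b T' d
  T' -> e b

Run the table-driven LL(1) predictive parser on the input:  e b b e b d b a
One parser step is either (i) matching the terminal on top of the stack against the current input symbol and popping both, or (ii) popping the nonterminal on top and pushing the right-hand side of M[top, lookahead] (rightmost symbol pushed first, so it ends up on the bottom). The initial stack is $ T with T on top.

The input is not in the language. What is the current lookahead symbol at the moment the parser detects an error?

a

step 1: stack=$ T  input=e b b e b d b a $  — expand T -> R S
step 2: stack=$ S R  input=e b b e b d b a $  — expand R -> T' b T' d
step 3: stack=$ S d T' b T'  input=e b b e b d b a $  — expand T' -> e b
step 4: stack=$ S d T' b b e  input=e b b e b d b a $  — match e
step 5: stack=$ S d T' b b  input=b b e b d b a $  — match b
step 6: stack=$ S d T' b  input=b e b d b a $  — match b
step 7: stack=$ S d T'  input=e b d b a $  — expand T' -> e b
step 8: stack=$ S d b e  input=e b d b a $  — match e
step 9: stack=$ S d b  input=b d b a $  — match b
step 10: stack=$ S d  input=d b a $  — match d
step 11: stack=$ S  input=b a $  — expand S -> b b
step 12: stack=$ b b  input=b a $  — match b
step 13: stack=$ b  input=a $  — error: top is terminal b but lookahead is a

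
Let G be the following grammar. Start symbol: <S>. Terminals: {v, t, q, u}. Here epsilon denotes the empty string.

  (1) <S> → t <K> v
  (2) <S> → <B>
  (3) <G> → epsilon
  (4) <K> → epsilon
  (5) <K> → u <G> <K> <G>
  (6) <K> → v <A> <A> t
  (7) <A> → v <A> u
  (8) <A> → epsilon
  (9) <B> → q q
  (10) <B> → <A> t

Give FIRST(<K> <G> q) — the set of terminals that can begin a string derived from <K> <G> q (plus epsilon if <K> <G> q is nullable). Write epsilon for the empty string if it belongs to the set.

{q, u, v}

FIRST(<G>): from <G>→epsilon we get {epsilon}. So FIRST(<G>) = {epsilon}.
FIRST(<K>): from <K>→epsilon we get {epsilon}; from <K>→u <G> <K> <G> we get {u}; from <K>→v <A> <A> t we get {v}. So FIRST(<K>) = {epsilon, u, v}.
FIRST(<A>): from <A>→v <A> u we get {v}; from <A>→epsilon we get {epsilon}. So FIRST(<A>) = {epsilon, v}.
FIRST(<B>): from <B>→q q we get {q}; from <B>→<A> t we get {t, v}. So FIRST(<B>) = {q, t, v}.
FIRST(<S>): from <S>→t <K> v we get {t}; from <S>→<B> we get {q, t, v}. So FIRST(<S>) = {q, t, v}.
FIRST(<K> <G> q): take FIRST of each symbol in turn, carrying on past any symbol whose FIRST contains epsilon; result {q, u, v}.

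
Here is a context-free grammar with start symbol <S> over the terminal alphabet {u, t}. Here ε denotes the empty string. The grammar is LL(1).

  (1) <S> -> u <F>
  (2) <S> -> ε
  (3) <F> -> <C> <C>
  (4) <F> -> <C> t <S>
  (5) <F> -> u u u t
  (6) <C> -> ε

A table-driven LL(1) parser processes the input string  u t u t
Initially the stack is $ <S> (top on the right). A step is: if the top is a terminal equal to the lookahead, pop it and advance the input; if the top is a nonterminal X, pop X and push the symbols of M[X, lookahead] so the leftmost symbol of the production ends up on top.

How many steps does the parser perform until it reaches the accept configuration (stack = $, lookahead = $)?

step 1: stack=$ <S>  input=u t u t $  — expand <S> -> u <F>
step 2: stack=$ <F> u  input=u t u t $  — match u
step 3: stack=$ <F>  input=t u t $  — expand <F> -> <C> t <S>
step 4: stack=$ <S> t <C>  input=t u t $  — expand <C> -> ε
step 5: stack=$ <S> t  input=t u t $  — match t
step 6: stack=$ <S>  input=u t $  — expand <S> -> u <F>
step 7: stack=$ <F> u  input=u t $  — match u
step 8: stack=$ <F>  input=t $  — expand <F> -> <C> t <S>
step 9: stack=$ <S> t <C>  input=t $  — expand <C> -> ε
step 10: stack=$ <S> t  input=t $  — match t
step 11: stack=$ <S>  input=$  — expand <S> -> ε
Accept reached after 11 steps.

11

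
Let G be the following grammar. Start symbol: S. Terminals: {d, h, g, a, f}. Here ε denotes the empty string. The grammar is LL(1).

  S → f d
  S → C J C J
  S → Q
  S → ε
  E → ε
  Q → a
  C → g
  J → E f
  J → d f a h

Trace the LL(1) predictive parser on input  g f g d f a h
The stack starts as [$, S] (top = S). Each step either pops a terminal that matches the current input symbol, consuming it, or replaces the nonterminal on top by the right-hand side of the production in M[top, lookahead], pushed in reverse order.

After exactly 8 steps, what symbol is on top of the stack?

J

step 1: stack=$ S  input=g f g d f a h $  — expand S → C J C J
step 2: stack=$ J C J C  input=g f g d f a h $  — expand C → g
step 3: stack=$ J C J g  input=g f g d f a h $  — match g
step 4: stack=$ J C J  input=f g d f a h $  — expand J → E f
step 5: stack=$ J C f E  input=f g d f a h $  — expand E → ε
step 6: stack=$ J C f  input=f g d f a h $  — match f
step 7: stack=$ J C  input=g d f a h $  — expand C → g
step 8: stack=$ J g  input=g d f a h $  — match g
Stack after step 8: $ J (top = J).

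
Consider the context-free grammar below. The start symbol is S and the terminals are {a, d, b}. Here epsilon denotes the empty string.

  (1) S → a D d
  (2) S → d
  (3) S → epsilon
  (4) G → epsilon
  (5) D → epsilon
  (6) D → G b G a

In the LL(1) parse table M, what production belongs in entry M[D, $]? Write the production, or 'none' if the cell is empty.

FIRST(S) = {epsilon, a, d}
FIRST(G) = {epsilon}
FIRST(D) = {epsilon, b}  (via G b G a)
FOLLOW(S) includes $ since S is the start symbol.
FOLLOW(D): in S→a D d, D is followed by d with FIRST {d}. Thus FOLLOW(D) = {d}.
For D → epsilon: FIRST(epsilon) = {epsilon}, so it goes in M[D, t] for t ∈ {}; since epsilon ∈ FIRST, also for every t ∈ FOLLOW(D) = {d}.
For D → G b G a: FIRST(G b G a) = {b}, so it goes in M[D, t] for t ∈ {b}.
None of these place a production in M[D, $].

none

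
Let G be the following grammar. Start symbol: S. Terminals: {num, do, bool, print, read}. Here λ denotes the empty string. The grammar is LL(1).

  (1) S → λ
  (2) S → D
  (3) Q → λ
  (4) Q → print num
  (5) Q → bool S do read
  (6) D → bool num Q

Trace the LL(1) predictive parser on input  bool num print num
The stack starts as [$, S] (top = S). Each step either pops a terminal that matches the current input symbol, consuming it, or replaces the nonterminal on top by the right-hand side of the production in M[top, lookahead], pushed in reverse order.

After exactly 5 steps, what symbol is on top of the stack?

print

step 1: stack=$ S  input=bool num print num $  — expand S → D
step 2: stack=$ D  input=bool num print num $  — expand D → bool num Q
step 3: stack=$ Q num bool  input=bool num print num $  — match bool
step 4: stack=$ Q num  input=num print num $  — match num
step 5: stack=$ Q  input=print num $  — expand Q → print num
Stack after step 5: $ num print (top = print).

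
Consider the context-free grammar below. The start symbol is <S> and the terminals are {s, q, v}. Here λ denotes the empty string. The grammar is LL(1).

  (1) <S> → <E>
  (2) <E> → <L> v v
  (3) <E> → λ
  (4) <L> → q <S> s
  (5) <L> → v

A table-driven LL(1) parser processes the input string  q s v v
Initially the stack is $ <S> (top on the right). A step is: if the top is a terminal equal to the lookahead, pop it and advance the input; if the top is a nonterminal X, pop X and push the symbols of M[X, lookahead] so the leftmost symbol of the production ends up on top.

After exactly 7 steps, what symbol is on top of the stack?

     Stack          Input      Action
  1  $ <S>          q s v v $  expand <S> → <E>
  2  $ <E>          q s v v $  expand <E> → <L> v v
  3  $ v v <L>      q s v v $  expand <L> → q <S> s
  4  $ v v s <S> q  q s v v $  match q
  5  $ v v s <S>    s v v $    expand <S> → <E>
  6  $ v v s <E>    s v v $    expand <E> → λ
  7  $ v v s        s v v $    match s
Stack after step 7: $ v v (top = v).

v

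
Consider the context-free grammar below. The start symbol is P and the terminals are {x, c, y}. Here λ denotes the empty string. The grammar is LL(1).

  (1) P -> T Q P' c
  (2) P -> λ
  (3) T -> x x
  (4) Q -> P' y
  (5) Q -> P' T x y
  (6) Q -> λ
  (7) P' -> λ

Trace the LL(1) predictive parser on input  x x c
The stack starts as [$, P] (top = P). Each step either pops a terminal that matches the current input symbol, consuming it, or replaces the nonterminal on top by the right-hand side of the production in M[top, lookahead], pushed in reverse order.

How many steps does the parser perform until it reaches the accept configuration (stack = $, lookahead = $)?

7

     Stack         Input    Action
  1  $ P           x x c $  expand P -> T Q P' c
  2  $ c P' Q T    x x c $  expand T -> x x
  3  $ c P' Q x x  x x c $  match x
  4  $ c P' Q x    x c $    match x
  5  $ c P' Q      c $      expand Q -> λ
  6  $ c P'        c $      expand P' -> λ
  7  $ c           c $      match c
Accept reached after 7 steps.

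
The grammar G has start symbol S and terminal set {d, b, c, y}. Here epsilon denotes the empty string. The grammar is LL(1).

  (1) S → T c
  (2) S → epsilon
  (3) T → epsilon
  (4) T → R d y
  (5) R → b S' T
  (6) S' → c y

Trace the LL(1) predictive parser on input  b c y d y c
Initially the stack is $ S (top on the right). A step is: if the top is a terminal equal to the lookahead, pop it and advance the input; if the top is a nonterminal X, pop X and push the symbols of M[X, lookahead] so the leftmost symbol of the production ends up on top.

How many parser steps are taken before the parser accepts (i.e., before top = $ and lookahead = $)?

11

step 1: stack=$ S  input=b c y d y c $  — expand S → T c
step 2: stack=$ c T  input=b c y d y c $  — expand T → R d y
step 3: stack=$ c y d R  input=b c y d y c $  — expand R → b S' T
step 4: stack=$ c y d T S' b  input=b c y d y c $  — match b
step 5: stack=$ c y d T S'  input=c y d y c $  — expand S' → c y
step 6: stack=$ c y d T y c  input=c y d y c $  — match c
step 7: stack=$ c y d T y  input=y d y c $  — match y
step 8: stack=$ c y d T  input=d y c $  — expand T → epsilon
step 9: stack=$ c y d  input=d y c $  — match d
step 10: stack=$ c y  input=y c $  — match y
step 11: stack=$ c  input=c $  — match c
Accept reached after 11 steps.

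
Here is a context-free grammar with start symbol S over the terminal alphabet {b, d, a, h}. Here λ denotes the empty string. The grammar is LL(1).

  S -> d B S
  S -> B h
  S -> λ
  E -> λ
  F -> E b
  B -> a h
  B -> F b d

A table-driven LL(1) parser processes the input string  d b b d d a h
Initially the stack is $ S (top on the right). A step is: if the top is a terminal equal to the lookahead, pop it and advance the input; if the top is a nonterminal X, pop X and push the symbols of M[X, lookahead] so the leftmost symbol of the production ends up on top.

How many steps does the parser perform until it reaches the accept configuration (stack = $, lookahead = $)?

      Stack        Input            Action
   1  $ S          d b b d d a h $  expand S -> d B S
   2  $ S B d      d b b d d a h $  match d
   3  $ S B        b b d d a h $    expand B -> F b d
   4  $ S d b F    b b d d a h $    expand F -> E b
   5  $ S d b b E  b b d d a h $    expand E -> λ
   6  $ S d b b    b b d d a h $    match b
   7  $ S d b      b d d a h $      match b
   8  $ S d        d d a h $        match d
   9  $ S          d a h $          expand S -> d B S
  10  $ S B d      d a h $          match d
  11  $ S B        a h $            expand B -> a h
  12  $ S h a      a h $            match a
  13  $ S h        h $              match h
  14  $ S          $                expand S -> λ
Accept reached after 14 steps.

14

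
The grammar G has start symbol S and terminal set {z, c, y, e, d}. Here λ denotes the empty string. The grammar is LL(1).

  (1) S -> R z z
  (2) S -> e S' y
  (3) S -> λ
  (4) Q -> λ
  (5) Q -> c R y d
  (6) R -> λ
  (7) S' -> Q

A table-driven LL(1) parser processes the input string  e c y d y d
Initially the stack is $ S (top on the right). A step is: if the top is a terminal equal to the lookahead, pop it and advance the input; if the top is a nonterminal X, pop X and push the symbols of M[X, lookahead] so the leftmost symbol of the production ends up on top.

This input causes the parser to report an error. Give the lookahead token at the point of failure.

d

      Stack        Input          Action
   1  $ S          e c y d y d $  expand S -> e S' y
   2  $ y S' e     e c y d y d $  match e
   3  $ y S'       c y d y d $    expand S' -> Q
   4  $ y Q        c y d y d $    expand Q -> c R y d
   5  $ y d y R c  c y d y d $    match c
   6  $ y d y R    y d y d $      expand R -> λ
   7  $ y d y      y d y d $      match y
   8  $ y d        d y d $        match d
   9  $ y          y d $          match y
  10  $            d $            error: stack empty but input remains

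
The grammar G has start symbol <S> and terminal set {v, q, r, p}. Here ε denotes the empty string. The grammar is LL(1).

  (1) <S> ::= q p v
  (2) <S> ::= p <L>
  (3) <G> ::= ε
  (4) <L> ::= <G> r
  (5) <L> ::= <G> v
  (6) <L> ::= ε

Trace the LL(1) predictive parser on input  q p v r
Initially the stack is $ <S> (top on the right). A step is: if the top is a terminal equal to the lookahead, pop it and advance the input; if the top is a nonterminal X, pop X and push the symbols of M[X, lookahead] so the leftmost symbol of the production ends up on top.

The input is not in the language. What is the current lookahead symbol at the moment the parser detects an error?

r

     Stack    Input      Action
  1  $ <S>    q p v r $  expand <S> ::= q p v
  2  $ v p q  q p v r $  match q
  3  $ v p    p v r $    match p
  4  $ v      v r $      match v
  5  $        r $        error: stack empty but input remains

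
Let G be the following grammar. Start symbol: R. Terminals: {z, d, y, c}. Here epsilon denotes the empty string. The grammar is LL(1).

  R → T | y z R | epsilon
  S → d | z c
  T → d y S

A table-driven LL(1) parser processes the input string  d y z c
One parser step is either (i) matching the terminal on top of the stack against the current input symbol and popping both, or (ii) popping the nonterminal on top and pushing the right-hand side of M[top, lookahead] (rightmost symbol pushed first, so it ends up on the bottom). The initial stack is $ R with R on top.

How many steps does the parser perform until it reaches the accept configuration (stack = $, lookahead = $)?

step 1: stack=$ R  input=d y z c $  — expand R → T
step 2: stack=$ T  input=d y z c $  — expand T → d y S
step 3: stack=$ S y d  input=d y z c $  — match d
step 4: stack=$ S y  input=y z c $  — match y
step 5: stack=$ S  input=z c $  — expand S → z c
step 6: stack=$ c z  input=z c $  — match z
step 7: stack=$ c  input=c $  — match c
Accept reached after 7 steps.

7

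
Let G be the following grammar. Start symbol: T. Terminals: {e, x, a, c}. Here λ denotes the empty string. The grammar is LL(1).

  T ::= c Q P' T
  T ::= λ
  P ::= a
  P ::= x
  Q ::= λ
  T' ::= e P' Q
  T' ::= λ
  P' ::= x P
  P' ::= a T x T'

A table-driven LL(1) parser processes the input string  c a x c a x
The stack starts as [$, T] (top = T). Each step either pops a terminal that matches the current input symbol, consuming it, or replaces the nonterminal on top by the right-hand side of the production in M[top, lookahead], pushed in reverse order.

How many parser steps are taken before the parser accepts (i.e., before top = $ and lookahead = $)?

      Stack         Input          Action
   1  $ T           c a x c a x $  expand T ::= c Q P' T
   2  $ T P' Q c    c a x c a x $  match c
   3  $ T P' Q      a x c a x $    expand Q ::= λ
   4  $ T P'        a x c a x $    expand P' ::= a T x T'
   5  $ T T' x T a  a x c a x $    match a
   6  $ T T' x T    x c a x $      expand T ::= λ
   7  $ T T' x      x c a x $      match x
   8  $ T T'        c a x $        expand T' ::= λ
   9  $ T           c a x $        expand T ::= c Q P' T
  10  $ T P' Q c    c a x $        match c
  11  $ T P' Q      a x $          expand Q ::= λ
  12  $ T P'        a x $          expand P' ::= a T x T'
  13  $ T T' x T a  a x $          match a
  14  $ T T' x T    x $            expand T ::= λ
  15  $ T T' x      x $            match x
  16  $ T T'        $              expand T' ::= λ
  17  $ T           $              expand T ::= λ
Accept reached after 17 steps.

17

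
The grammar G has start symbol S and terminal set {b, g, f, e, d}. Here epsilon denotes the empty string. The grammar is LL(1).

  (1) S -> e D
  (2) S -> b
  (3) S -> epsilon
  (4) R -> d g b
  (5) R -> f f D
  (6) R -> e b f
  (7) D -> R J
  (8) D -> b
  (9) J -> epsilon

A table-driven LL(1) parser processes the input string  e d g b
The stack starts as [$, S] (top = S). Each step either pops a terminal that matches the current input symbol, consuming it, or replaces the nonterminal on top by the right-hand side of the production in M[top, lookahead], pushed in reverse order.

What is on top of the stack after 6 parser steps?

step 1: stack=$ S  input=e d g b $  — expand S -> e D
step 2: stack=$ D e  input=e d g b $  — match e
step 3: stack=$ D  input=d g b $  — expand D -> R J
step 4: stack=$ J R  input=d g b $  — expand R -> d g b
step 5: stack=$ J b g d  input=d g b $  — match d
step 6: stack=$ J b g  input=g b $  — match g
Stack after step 6: $ J b (top = b).

b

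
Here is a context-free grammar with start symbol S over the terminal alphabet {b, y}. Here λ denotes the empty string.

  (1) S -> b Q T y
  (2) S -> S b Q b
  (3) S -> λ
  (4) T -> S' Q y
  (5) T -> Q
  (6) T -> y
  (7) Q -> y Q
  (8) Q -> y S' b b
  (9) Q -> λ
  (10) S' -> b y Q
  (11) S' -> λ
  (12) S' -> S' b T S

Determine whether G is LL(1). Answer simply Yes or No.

No

FIRST(S) = {λ, b}
FIRST(T) = {λ, b, y}
FIRST(Q) = {λ, y}
FIRST(S') = {λ, b}
FOLLOW(S) = {$, b, y}
FOLLOW(T) = {b, y}
FOLLOW(Q) = {b, y}
FOLLOW(S') = {b, y}
Cell M[Q, y] receives both Q -> y Q and Q -> y S' b b and Q -> λ — the grammar is not LL(1).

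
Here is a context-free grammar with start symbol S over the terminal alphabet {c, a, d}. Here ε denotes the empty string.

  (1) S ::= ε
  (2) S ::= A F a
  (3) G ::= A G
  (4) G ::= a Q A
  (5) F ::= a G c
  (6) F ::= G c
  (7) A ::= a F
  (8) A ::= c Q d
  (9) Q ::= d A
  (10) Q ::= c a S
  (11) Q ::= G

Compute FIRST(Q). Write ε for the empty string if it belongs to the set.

{a, c, d}

FIRST(A) = {a, c}
FIRST(S) = {ε, a, c}  (via A F a)
FIRST(G) = {a, c}  (via A G)
FIRST(F) = {a, c}  (via G c)
FIRST(Q) = {a, c, d}  (via G)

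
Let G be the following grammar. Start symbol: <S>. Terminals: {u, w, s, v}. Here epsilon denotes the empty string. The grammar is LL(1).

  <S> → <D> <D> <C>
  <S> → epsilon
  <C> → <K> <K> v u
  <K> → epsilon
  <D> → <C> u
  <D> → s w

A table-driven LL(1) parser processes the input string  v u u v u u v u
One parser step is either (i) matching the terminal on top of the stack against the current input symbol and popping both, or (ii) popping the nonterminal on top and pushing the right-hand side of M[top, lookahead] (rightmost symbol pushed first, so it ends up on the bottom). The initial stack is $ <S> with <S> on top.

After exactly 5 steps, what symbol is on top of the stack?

     Stack                    Input              Action
  1  $ <S>                    v u u v u u v u $  expand <S> → <D> <D> <C>
  2  $ <C> <D> <D>            v u u v u u v u $  expand <D> → <C> u
  3  $ <C> <D> u <C>          v u u v u u v u $  expand <C> → <K> <K> v u
  4  $ <C> <D> u u v <K> <K>  v u u v u u v u $  expand <K> → epsilon
  5  $ <C> <D> u u v <K>      v u u v u u v u $  expand <K> → epsilon
Stack after step 5: $ <C> <D> u u v (top = v).

v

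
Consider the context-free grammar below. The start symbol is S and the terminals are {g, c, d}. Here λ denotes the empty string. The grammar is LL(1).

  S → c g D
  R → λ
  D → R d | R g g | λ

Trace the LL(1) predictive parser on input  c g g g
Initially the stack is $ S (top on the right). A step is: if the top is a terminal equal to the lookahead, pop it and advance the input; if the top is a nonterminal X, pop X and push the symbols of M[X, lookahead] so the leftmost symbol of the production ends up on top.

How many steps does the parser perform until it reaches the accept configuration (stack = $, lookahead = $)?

7

     Stack    Input      Action
  1  $ S      c g g g $  expand S → c g D
  2  $ D g c  c g g g $  match c
  3  $ D g    g g g $    match g
  4  $ D      g g $      expand D → R g g
  5  $ g g R  g g $      expand R → λ
  6  $ g g    g g $      match g
  7  $ g      g $        match g
Accept reached after 7 steps.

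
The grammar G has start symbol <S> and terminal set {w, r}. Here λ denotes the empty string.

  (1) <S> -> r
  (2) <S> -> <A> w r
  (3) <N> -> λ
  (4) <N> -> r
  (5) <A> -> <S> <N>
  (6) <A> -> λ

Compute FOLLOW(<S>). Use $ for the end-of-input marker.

{$, r, w}

FIRST(<N>) = {λ, r}
FIRST(<S>) = {r, w}  (via <A> w r)
FIRST(<A>) = {λ, r, w}  (via <S> <N>)
FOLLOW(<S>) includes $ since <S> is the start symbol.
FOLLOW(<A>): in <S>-><A> w r, <A> is followed by w r with FIRST {w}. Thus FOLLOW(<A>) = {w}.
FOLLOW(<S>): in <A>-><S> <N>, <S> is followed by <N> with FIRST {λ, r}; in <A>-><S> <N>, the suffix after <S> is nullable, so FOLLOW(<S>) ⊇ FOLLOW(<A>) = {w}. Thus FOLLOW(<S>) = {$, r, w}.
FOLLOW(<N>): in <A>-><S> <N>, the suffix after <N> is empty, so FOLLOW(<N>) ⊇ FOLLOW(<A>) = {w}. Thus FOLLOW(<N>) = {w}.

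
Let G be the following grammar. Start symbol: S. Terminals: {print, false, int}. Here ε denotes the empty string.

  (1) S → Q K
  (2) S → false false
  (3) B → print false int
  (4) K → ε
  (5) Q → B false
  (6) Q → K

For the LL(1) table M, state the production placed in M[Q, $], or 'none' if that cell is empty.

Q → K

FIRST(B): from B→print false int we get {print}. So FIRST(B) = {print}.
FIRST(K): from K→ε we get {ε}. So FIRST(K) = {ε}.
FIRST(Q): from Q→B false we get {print}; from Q→K we get {ε}. So FIRST(Q) = {ε, print}.
FIRST(S): from S→Q K we get {ε, print}; from S→false false we get {false}. So FIRST(S) = {ε, false, print}.
FOLLOW(S) includes $ since S is the start symbol.
FOLLOW(S): S appears on no right-hand side. Thus FOLLOW(S) = {$}.
FOLLOW(Q): in S→Q K, Q is followed by K with FIRST {ε}; in S→Q K, the suffix after Q is nullable, so FOLLOW(Q) ⊇ FOLLOW(S) = {$}. Thus FOLLOW(Q) = {$}.
For Q → B false: FIRST(B false) = {print}, so it goes in M[Q, t] for t ∈ {print}.
For Q → K: FIRST(K) = {ε}, so it goes in M[Q, t] for t ∈ {}; since ε ∈ FIRST, also for every t ∈ FOLLOW(Q) = {$}.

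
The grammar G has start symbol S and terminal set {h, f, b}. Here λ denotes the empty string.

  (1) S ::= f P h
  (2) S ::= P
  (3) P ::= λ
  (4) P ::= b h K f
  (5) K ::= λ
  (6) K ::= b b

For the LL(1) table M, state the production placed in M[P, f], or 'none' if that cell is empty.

none

FIRST(P) = {λ, b}
FIRST(K) = {λ, b}
FIRST(S) = {λ, b, f}  (via P)
FOLLOW(S) includes $ since S is the start symbol.
FOLLOW(S): S appears on no right-hand side. Thus FOLLOW(S) = {$}.
FOLLOW(P): in S::=f P h, P is followed by h with FIRST {h}; in S::=P, the suffix after P is empty, so FOLLOW(P) ⊇ FOLLOW(S) = {$}. Thus FOLLOW(P) = {$, h}.
For P ::= λ: FIRST(λ) = {λ}, so it goes in M[P, t] for t ∈ {}; since λ ∈ FIRST, also for every t ∈ FOLLOW(P) = {$, h}.
For P ::= b h K f: FIRST(b h K f) = {b}, so it goes in M[P, t] for t ∈ {b}.
None of these place a production in M[P, f].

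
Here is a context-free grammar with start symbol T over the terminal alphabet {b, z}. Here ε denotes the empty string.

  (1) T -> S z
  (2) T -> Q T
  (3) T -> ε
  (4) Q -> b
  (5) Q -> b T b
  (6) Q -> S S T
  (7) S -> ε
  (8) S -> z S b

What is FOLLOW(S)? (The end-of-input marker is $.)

{$, b, z}

FIRST(S) = {ε, z}
FIRST(T) = {ε, b, z}  (via S z, Q T)
FIRST(Q) = {ε, b, z}  (via S S T)
FOLLOW(T) includes $ since T is the start symbol.
FOLLOW(T): in T->Q T, the suffix after T is empty (adds nothing new); in Q->b T b, T is followed by b with FIRST {b}; in Q->S S T, the suffix after T is empty, so FOLLOW(T) ⊇ FOLLOW(Q) = {$, b, z}. Thus FOLLOW(T) = {$, b, z}.
FOLLOW(Q): in T->Q T, Q is followed by T with FIRST {ε, b, z}; in T->Q T, the suffix after Q is nullable, so FOLLOW(Q) ⊇ FOLLOW(T) = {$, b, z}. Thus FOLLOW(Q) = {$, b, z}.
FOLLOW(S): in T->S z, S is followed by z with FIRST {z}; in Q->S S T (occurrence 1), S is followed by S T with FIRST {ε, b, z}; in Q->S S T (occurrence 1), the suffix after S is nullable, so FOLLOW(S) ⊇ FOLLOW(Q) = {$, b, z}; in Q->S S T (occurrence 2), S is followed by T with FIRST {ε, b, z}; in Q->S S T (occurrence 2), the suffix after S is nullable, so FOLLOW(S) ⊇ FOLLOW(Q) = {$, b, z}; in S->z S b, S is followed by b with FIRST {b}. Thus FOLLOW(S) = {$, b, z}.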